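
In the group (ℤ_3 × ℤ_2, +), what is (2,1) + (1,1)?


Operation: componentwise addition mod (3, 2)
(2,1) + (1,1) = ((a₁+b₁) mod 3, (a₂+b₂) mod 2) with a = (2,1), b = (1,1)

(2,1) + (1,1) = (0,0)


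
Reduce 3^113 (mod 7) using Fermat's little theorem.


Fermat's little theorem: if p is prime and gcd(a,p)=1, then a^(p-1) ≡ 1 (mod p)
p = 7 is prime, gcd(3,7) = 1
Reduce exponent: 113 mod 6 = 5
So 3^113 ≡ 3^5 (mod 7)
3^5 mod 7 = 5

3^113 ≡ 5 (mod 7)


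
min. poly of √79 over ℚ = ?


√79 satisfies x² - 79 = 0, irreducible over ℚ since 79 is squarefree

Minimal polynomial: x² - 79


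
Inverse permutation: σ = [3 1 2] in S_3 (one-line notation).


To find σ⁻¹, swap domain and range:
σ(1) = 3 → σ⁻¹(3) = 1
σ(2) = 1 → σ⁻¹(1) = 2
σ(3) = 2 → σ⁻¹(2) = 3

σ⁻¹ = [2 3 1]


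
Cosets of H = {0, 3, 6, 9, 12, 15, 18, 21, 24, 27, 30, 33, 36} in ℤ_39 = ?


H = {0, 3, 6, 9, 12, 15, 18, 21, 24, 27, 30, 33, 36}, |H| = 13
Number of cosets = |G|/|H| = 39/13 = 3
0 + H = {0, 3, 6, 9, 12, 15, 18, 21, 24, 27, 30, 33, 36}
1 + H = {1, 4, 7, 10, 13, 16, 19, 22, 25, 28, 31, 34, 37}
2 + H = {2, 5, 8, 11, 14, 17, 20, 23, 26, 29, 32, 35, 38}

Cosets: 0+H={0,3,6,9,12,15,18,21,24,27,30,33,36}; 1+H={1,4,7,10,13,16,19,22,25,28,31,34,37}; 2+H={2,5,8,11,14,17,20,23,26,29,32,35,38}


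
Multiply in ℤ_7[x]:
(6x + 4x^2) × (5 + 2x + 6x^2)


Expand and collect like terms; reduce coefficients mod 7:
x^0: 0·5 = 0 ≡ 0 (mod 7)
x^1: 0·2 + 6·5 = 30 ≡ 2 (mod 7)
x^2: 0·6 + 6·2 + 4·5 = 32 ≡ 4 (mod 7)
x^3: 6·6 + 4·2 = 44 ≡ 2 (mod 7)
x^4: 4·6 = 24 ≡ 3 (mod 7)
Result: 2x + 4x^2 + 2x^3 + 3x^4

f · g = 2x + 4x^2 + 2x^3 + 3x^4


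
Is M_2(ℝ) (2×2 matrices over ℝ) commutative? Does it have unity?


Matrix multiplication is non-commutative for n ≥ 2; the identity matrix I is the unity; singular matrices give zero divisors, so not an integral domain
Commutative: No
Integral domain: No
Has unity: Yes

M_2(ℝ) (2×2 matrices over ℝ): Commutative=No, Unity=Yes


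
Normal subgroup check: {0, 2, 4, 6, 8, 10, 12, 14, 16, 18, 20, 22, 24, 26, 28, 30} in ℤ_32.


H = {0, 2, 4, 6, 8, 10, 12, 14, 16, 18, 20, 22, 24, 26, 28, 30} in ℤ_32
ℤ_32 is abelian; every subgroup of an abelian group is normal

Yes, normal subgroup


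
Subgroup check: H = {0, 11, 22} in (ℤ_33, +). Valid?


Subgroup test for H = {0, 11, 22} in (ℤ_33, +):
(1) 0 ∈ H? Yes
(2) Closure: for all a,b ∈ H, (a+b) mod 33 ∈ H? Yes
(3) Inverses: for all a ∈ H, -a mod 33 ∈ H? Yes

Yes, H is a subgroup of ℤ_33


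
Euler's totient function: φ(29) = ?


φ(n) = count of k ∈ {1,...,n} with gcd(k,n)=1
Coprimes to 29: {1, 2, 3, 4, 5, 6, 7, 8, 9, 10, 11, 12, 13, 14, 15, 16, 17, 18, 19, 20, 21, 22, 23, 24, 25, 26, 27, 28}
Count: 28

φ(29) = 28


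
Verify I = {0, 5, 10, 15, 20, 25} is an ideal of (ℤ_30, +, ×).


Check ideal conditions for I = {0, 5, 10, 15, 20, 25} in ℤ_30:
(1) I is an additive subgroup? Yes
(2) For r ∈ ℤ_30 and a ∈ I: r·a ∈ I? Yes

Yes, I is an ideal of ℤ_30


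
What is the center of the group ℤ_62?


Z(G) = {g ∈ G | gx = xg for all x ∈ G}
ℤ_62 is abelian, so Z(G) = G

Z(ℤ_62) = ℤ_62


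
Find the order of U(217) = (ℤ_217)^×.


U(n) is the group of units mod n; |U(n)| = φ(n)
|U(217)| = φ(217) = 180

|U(217) = (ℤ_217)^×| = 180


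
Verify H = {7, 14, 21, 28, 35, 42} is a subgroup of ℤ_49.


Subgroup test for H = {7, 14, 21, 28, 35, 42} in (ℤ_49, +):
(1) 0 ∈ H? No
(2) Closure: for all a,b ∈ H, (a+b) mod 49 ∈ H? No  [counterexample: 7 + 42 = 0 ∉ H]
(3) Inverses: for all a ∈ H, -a mod 49 ∈ H? Yes

No, H is not a subgroup of ℤ_49


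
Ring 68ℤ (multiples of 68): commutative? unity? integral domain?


68ℤ is a commutative ring under +,× but has no multiplicative identity (1 ∉ 68ℤ); it has no zero divisors, but without unity it is not an integral domain
Commutative: Yes
Integral domain: No
Has unity: No

68ℤ (multiples of 68): Commutative=Yes, Unity=No


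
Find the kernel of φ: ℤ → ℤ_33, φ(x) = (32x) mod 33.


Kernel = preimage of identity
ker(φ) = {x ∈ ℤ : 32x ≡ 0 (mod 33)}. gcd(32,33) = 1, so 32x ≡ 0 (mod 33) ⟺ x ≡ 0 (mod 33/1 = 33). Hence ker(φ) = 33ℤ

ker(φ) = 33ℤ


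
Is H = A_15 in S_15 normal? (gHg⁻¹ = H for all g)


H = A_15 in S_15
A_15 has index 2 in S_15, and every subgroup of index 2 is normal

Yes, normal subgroup


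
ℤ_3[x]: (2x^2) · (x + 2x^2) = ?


Expand and collect like terms; reduce coefficients mod 3:
x^0: 0·0 = 0 ≡ 0 (mod 3)
x^1: 0·1 + 0·0 = 0 ≡ 0 (mod 3)
x^2: 0·2 + 0·1 + 2·0 = 0 ≡ 0 (mod 3)
x^3: 0·2 + 2·1 = 2 ≡ 2 (mod 3)
x^4: 2·2 = 4 ≡ 1 (mod 3)
Result: 2x^3 + x^4

f · g = 2x^3 + x^4


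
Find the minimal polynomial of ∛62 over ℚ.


∛62 satisfies x³ - 62 = 0, irreducible over ℚ (no rational root; 62 is not a perfect cube)

Minimal polynomial: x³ - 62


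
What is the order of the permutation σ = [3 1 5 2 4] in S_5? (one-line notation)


Cycle decomposition: (1 3 5 4 2)
Cycle lengths: 5
Order = lcm(5) = 5

ord(σ) = 5


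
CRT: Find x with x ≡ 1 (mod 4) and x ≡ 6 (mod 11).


m₁ = 4, m₂ = 11, gcd = 1, so CRT applies. M = m₁·m₂ = 44
Let M₁ = M/m₁ = 11, M₂ = M/m₂ = 4
Find y₁ ≡ M₁⁻¹ (mod m₁): 11⁻¹ ≡ 3 (mod 4)
Find y₂ ≡ M₂⁻¹ (mod m₂): 4⁻¹ ≡ 3 (mod 11)
x = a₁·M₁·y₁ + a₂·M₂·y₂ = 1·11·3 + 6·4·3 = 105
Reduce mod 44: x ≡ 17
Check: 17 mod 4 = 1 ✓, 17 mod 11 = 6 ✓

x ≡ 17 (mod 44)


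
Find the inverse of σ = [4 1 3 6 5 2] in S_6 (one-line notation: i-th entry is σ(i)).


To find σ⁻¹, swap domain and range:
σ(1) = 4 → σ⁻¹(4) = 1
σ(2) = 1 → σ⁻¹(1) = 2
σ(3) = 3 → σ⁻¹(3) = 3
σ(4) = 6 → σ⁻¹(6) = 4
σ(5) = 5 → σ⁻¹(5) = 5
σ(6) = 2 → σ⁻¹(2) = 6

σ⁻¹ = [2 6 3 1 5 4]


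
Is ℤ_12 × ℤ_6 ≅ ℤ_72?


Comparing ℤ_12 × ℤ_6 and ℤ_72:
gcd(12,6) = 6 ≠ 1. Max element order in ℤ_12×ℤ_6 is lcm(12,6) = 12 < 72, so it has no element of order 72

No, ℤ_12 × ℤ_6 ≇ ℤ_72


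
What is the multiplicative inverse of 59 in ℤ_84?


Use the extended Euclidean algorithm to write 1 = 59·s + 84·t; then s mod 84 is the inverse.
Euclidean algorithm:
  59 = 0·84 + 59
  84 = 1·59 + 25
  59 = 2·25 + 9
  25 = 2·9 + 7
  9 = 1·7 + 2
  7 = 3·2 + 1
  2 = 2·1 + 0
gcd(59,84) = 1
Back-substitution gives: 59·(-37) + 84·(26) = 1
So 59⁻¹ ≡ -37 ≡ 47 (mod 84)
Check: 59 × 47 = 2773 ≡ 1 (mod 84) ✓

59⁻¹ ≡ 47 (mod 84)


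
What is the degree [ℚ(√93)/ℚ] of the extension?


√93 has minimal polynomial x² - 93 (irreducible over ℚ since 93 is squarefree)

[ℚ(√93)/ℚ] = 2


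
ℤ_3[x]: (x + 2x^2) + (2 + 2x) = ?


Add coefficients mod 3:
x^0: 0 + 2 = 2 (mod 3)
x^1: 1 + 2 = 0 (mod 3)
x^2: 2 + 0 = 2 (mod 3)
Result: 2 + 2x^2

f + g = 2 + 2x^2


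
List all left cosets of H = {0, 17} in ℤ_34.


H = {0, 17}, |H| = 2
Number of cosets = |G|/|H| = 34/2 = 17
0 + H = {0, 17}
1 + H = {1, 18}
2 + H = {2, 19}
3 + H = {3, 20}
4 + H = {4, 21}
5 + H = {5, 22}
6 + H = {6, 23}
7 + H = {7, 24}
8 + H = {8, 25}
9 + H = {9, 26}
10 + H = {10, 27}
11 + H = {11, 28}
12 + H = {12, 29}
13 + H = {13, 30}
14 + H = {14, 31}
15 + H = {15, 32}
16 + H = {16, 33}

Cosets: 0+H={0,17}; 1+H={1,18}; 2+H={2,19}; 3+H={3,20}; 4+H={4,21}; 5+H={5,22}; 6+H={6,23}; 7+H={7,24}; 8+H={8,25}; 9+H={9,26}; 10+H={10,27}; 11+H={11,28}; 12+H={12,29}; 13+H={13,30}; 14+H={14,31}; 15+H={15,32}; 16+H={16,33}


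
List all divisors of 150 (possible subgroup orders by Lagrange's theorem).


Lagrange's theorem: |H| divides |G|
|G| = 150
Divisors of 150: 1, 2, 3, 5, 6, 10, 15, 25, 30, 50, 75, 150

Possible subgroup orders: {1, 2, 3, 5, 6, 10, 15, 25, 30, 50, 75, 150}


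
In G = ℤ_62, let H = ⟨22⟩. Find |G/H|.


|⟨22⟩| = n / gcd(22, 62) = 62 / 2 = 31
H is normal (ℤ_62 is abelian).
|G/H| = |G| / |H| = 62 / 31 = 2

|G/H| = 2


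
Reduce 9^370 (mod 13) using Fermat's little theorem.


Fermat's little theorem: if p is prime and gcd(a,p)=1, then a^(p-1) ≡ 1 (mod p)
p = 13 is prime, gcd(9,13) = 1
Reduce exponent: 370 mod 12 = 10
So 9^370 ≡ 9^10 (mod 13)
9^10 mod 13 = 9

9^370 ≡ 9 (mod 13)


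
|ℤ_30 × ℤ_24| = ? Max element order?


|ℤ_30 × ℤ_24| = 30 × 24 = 720
Max element order = lcm(30,24) = 120
Cyclic? No (gcd=6)

|ℤ_30×ℤ_24| = 720, max element order = 120


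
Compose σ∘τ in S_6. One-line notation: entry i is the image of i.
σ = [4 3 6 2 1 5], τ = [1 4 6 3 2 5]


σ∘τ: apply τ first, then σ
1 →τ 1 →σ 4
2 →τ 4 →σ 2
3 →τ 6 →σ 5
4 →τ 3 →σ 6
5 →τ 2 →σ 3
6 →τ 5 →σ 1

σ∘τ = [4 2 5 6 3 1]


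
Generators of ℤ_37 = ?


g generates ℤ_n iff gcd(g,n) = 1
Prime factors of 37: 37
Generators are g ∈ {1,...,36} not divisible by any of these primes.
Generators: {1, 2, 3, 4, 5, 6, 7, 8, 9, 10, 11, 12, 13, 14, 15, 16, 17, 18, 19, 20, 21, 22, 23, 24, 25, 26, 27, 28, 29, 30, 31, 32, 33, 34, 35, 36}
Number of generators = φ(37) = 36

Generators of ℤ_37 = {1, 2, 3, 4, 5, 6, 7, 8, 9, 10, 11, 12, 13, 14, 15, 16, 17, 18, 19, 20, 21, 22, 23, 24, 25, 26, 27, 28, 29, 30, 31, 32, 33, 34, 35, 36}


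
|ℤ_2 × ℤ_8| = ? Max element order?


|ℤ_2 × ℤ_8| = 2 × 8 = 16
Max element order = lcm(2,8) = 8
Cyclic? No (gcd=2)

|ℤ_2×ℤ_8| = 16, max element order = 8


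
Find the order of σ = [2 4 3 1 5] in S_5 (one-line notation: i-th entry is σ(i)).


Cycle decomposition: (1 2 4)
Cycle lengths: 3
Order = lcm(3) = 3

ord(σ) = 3


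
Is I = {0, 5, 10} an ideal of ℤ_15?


Check ideal conditions for I = {0, 5, 10} in ℤ_15:
(1) I is an additive subgroup? Yes
(2) For r ∈ ℤ_15 and a ∈ I: r·a ∈ I? Yes

Yes, I is an ideal of ℤ_15


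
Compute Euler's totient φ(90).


Factor n: 90 = 2 × 3^2 × 5
φ(n) = n · ∏(1 - 1/p) over distinct primes p | n
φ(90) = 90 · (1 - 1/2) · (1 - 1/3) · (1 - 1/5) = 24

φ(90) = 24


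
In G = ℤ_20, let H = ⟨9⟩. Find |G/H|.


|⟨9⟩| = n / gcd(9, 20) = 20 / 1 = 20
H is normal (ℤ_20 is abelian).
|G/H| = |G| / |H| = 20 / 20 = 1

|G/H| = 1


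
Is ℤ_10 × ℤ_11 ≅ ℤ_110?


Comparing ℤ_10 × ℤ_11 and ℤ_110:
gcd(10,11) = 1, so ℤ_10 × ℤ_11 ≅ ℤ_110 (CRT)

Yes, ℤ_10 × ℤ_11 ≅ ℤ_110


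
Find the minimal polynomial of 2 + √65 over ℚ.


Let α = 2 + √65. Then α - 2 = √65, so (α - 2)² = 65, giving α² - 4α - 61 = 0. Degree 2 and α ∉ ℚ, so this is the minimal polynomial.

Minimal polynomial: x² - 4x - 61


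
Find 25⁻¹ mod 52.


Use the extended Euclidean algorithm to write 1 = 25·s + 52·t; then s mod 52 is the inverse.
Euclidean algorithm:
  25 = 0·52 + 25
  52 = 2·25 + 2
  25 = 12·2 + 1
  2 = 2·1 + 0
gcd(25,52) = 1
Back-substitution gives: 25·(25) + 52·(-12) = 1
So 25⁻¹ ≡ 25 ≡ 25 (mod 52)
Check: 25 × 25 = 625 ≡ 1 (mod 52) ✓

25⁻¹ ≡ 25 (mod 52)


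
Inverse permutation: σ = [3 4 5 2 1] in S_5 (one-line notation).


To find σ⁻¹, swap domain and range:
σ(1) = 3 → σ⁻¹(3) = 1
σ(2) = 4 → σ⁻¹(4) = 2
σ(3) = 5 → σ⁻¹(5) = 3
σ(4) = 2 → σ⁻¹(2) = 4
σ(5) = 1 → σ⁻¹(1) = 5

σ⁻¹ = [5 4 1 2 3]


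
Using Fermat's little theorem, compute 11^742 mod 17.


Fermat's little theorem: if p is prime and gcd(a,p)=1, then a^(p-1) ≡ 1 (mod p)
p = 17 is prime, gcd(11,17) = 1
Reduce exponent: 742 mod 16 = 6
So 11^742 ≡ 11^6 (mod 17)
11^6 mod 17 = 8

11^742 ≡ 8 (mod 17)


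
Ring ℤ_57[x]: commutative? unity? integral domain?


ℤ_57 has zero divisors (3·19 ≡ 0), and these lift to constant zero divisors in ℤ_57[x]; so not an integral domain
Commutative: Yes
Integral domain: No
Has unity: Yes

ℤ_57[x]: Commutative=Yes, Unity=Yes


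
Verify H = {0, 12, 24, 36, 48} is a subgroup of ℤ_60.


Subgroup test for H = {0, 12, 24, 36, 48} in (ℤ_60, +):
(1) 0 ∈ H? Yes
(2) Closure: for all a,b ∈ H, (a+b) mod 60 ∈ H? Yes
(3) Inverses: for all a ∈ H, -a mod 60 ∈ H? Yes

Yes, H is a subgroup of ℤ_60


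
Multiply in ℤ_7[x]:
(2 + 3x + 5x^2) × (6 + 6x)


Expand and collect like terms; reduce coefficients mod 7:
x^0: 2·6 = 12 ≡ 5 (mod 7)
x^1: 2·6 + 3·6 = 30 ≡ 2 (mod 7)
x^2: 3·6 + 5·6 = 48 ≡ 6 (mod 7)
x^3: 5·6 = 30 ≡ 2 (mod 7)
Result: 5 + 2x + 6x^2 + 2x^3

f · g = 5 + 2x + 6x^2 + 2x^3


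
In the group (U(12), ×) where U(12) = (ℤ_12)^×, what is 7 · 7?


Operation: multiplication mod 12
7 · 7 = (a × b) mod 12 with a = 7, b = 7

7 · 7 = 1


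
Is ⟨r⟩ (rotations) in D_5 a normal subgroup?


H = ⟨r⟩ (rotations) in D_5
The rotation subgroup ⟨r⟩ has index 2 in D_5, so it is normal

Yes, normal subgroup


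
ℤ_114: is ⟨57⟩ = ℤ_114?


g generates ℤ_n iff gcd(g, n) = 1
gcd(57, 114) = 57
Since gcd = 57 ≠ 1, ⟨57⟩ has order 2 < 114, so 57 is not a generator.

No, 57 does not generate ℤ_114


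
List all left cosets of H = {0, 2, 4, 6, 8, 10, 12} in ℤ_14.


H = {0, 2, 4, 6, 8, 10, 12}, |H| = 7
Number of cosets = |G|/|H| = 14/7 = 2
0 + H = {0, 2, 4, 6, 8, 10, 12}
1 + H = {1, 3, 5, 7, 9, 11, 13}

Cosets: 0+H={0,2,4,6,8,10,12}; 1+H={1,3,5,7,9,11,13}


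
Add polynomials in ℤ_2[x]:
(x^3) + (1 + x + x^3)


Add coefficients mod 2:
x^0: 0 + 1 = 1 (mod 2)
x^1: 0 + 1 = 1 (mod 2)
x^2: 0 + 0 = 0 (mod 2)
x^3: 1 + 1 = 0 (mod 2)
Result: 1 + x

f + g = 1 + x


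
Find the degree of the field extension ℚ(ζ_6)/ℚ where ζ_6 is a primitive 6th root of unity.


[ℚ(ζ_n):ℚ] = deg Φ_n(x) = φ(n). Here φ(6) = 2

[ℚ(ζ_6)/ℚ where ζ_6 is a primitive 6th root of unity] = 2


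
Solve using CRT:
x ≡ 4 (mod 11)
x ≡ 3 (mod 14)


m₁ = 11, m₂ = 14, gcd = 1, so CRT applies. M = m₁·m₂ = 154
Let M₁ = M/m₁ = 14, M₂ = M/m₂ = 11
Find y₁ ≡ M₁⁻¹ (mod m₁): 14⁻¹ ≡ 4 (mod 11)
Find y₂ ≡ M₂⁻¹ (mod m₂): 11⁻¹ ≡ 9 (mod 14)
x = a₁·M₁·y₁ + a₂·M₂·y₂ = 4·14·4 + 3·11·9 = 521
Reduce mod 154: x ≡ 59
Check: 59 mod 11 = 4 ✓, 59 mod 14 = 3 ✓

x ≡ 59 (mod 154)


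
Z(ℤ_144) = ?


Z(G) = {g ∈ G | gx = xg for all x ∈ G}
ℤ_144 is abelian, so Z(G) = G

Z(ℤ_144) = ℤ_144


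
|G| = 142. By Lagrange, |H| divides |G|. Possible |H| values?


Lagrange's theorem: |H| divides |G|
|G| = 142
Divisors of 142: 1, 2, 71, 142

Possible subgroup orders: {1, 2, 71, 142}


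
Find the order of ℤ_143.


ℤ_n has n elements.

|ℤ_143| = 143


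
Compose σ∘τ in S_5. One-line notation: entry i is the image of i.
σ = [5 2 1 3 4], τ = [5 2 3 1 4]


σ∘τ: apply τ first, then σ
1 →τ 5 →σ 4
2 →τ 2 →σ 2
3 →τ 3 →σ 1
4 →τ 1 →σ 5
5 →τ 4 →σ 3

σ∘τ = [4 2 1 5 3]


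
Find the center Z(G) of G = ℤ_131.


Z(G) = {g ∈ G | gx = xg for all x ∈ G}
ℤ_131 is abelian, so Z(G) = G

Z(ℤ_131) = ℤ_131


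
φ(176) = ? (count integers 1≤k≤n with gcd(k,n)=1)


Factor n: 176 = 2^4 × 11
φ(n) = n · ∏(1 - 1/p) over distinct primes p | n
φ(176) = 176 · (1 - 1/2) · (1 - 1/11) = 80

φ(176) = 80


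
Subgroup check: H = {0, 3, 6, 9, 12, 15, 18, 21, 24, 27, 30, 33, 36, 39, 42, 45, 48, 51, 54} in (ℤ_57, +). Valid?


Subgroup test for H = {0, 3, 6, 9, 12, 15, 18, 21, 24, 27, 30, 33, 36, 39, 42, 45, 48, 51, 54} in (ℤ_57, +):
(1) 0 ∈ H? Yes
(2) Closure: for all a,b ∈ H, (a+b) mod 57 ∈ H? Yes
(3) Inverses: for all a ∈ H, -a mod 57 ∈ H? Yes

Yes, H is a subgroup of ℤ_57


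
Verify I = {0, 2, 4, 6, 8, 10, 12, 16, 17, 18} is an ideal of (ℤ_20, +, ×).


Check ideal conditions for I = {0, 2, 4, 6, 8, 10, 12, 16, 17, 18} in ℤ_20:
(1) I is an additive subgroup? No
(2) For r ∈ ℤ_20 and a ∈ I: r·a ∈ I? No  [counterexample: r=2, a=17, r·a mod 20 = 14 ∉ I]

No, I is not an ideal of ℤ_20


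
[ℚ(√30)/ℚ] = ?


√30 has minimal polynomial x² - 30 (irreducible over ℚ since 30 is squarefree)

[ℚ(√30)/ℚ] = 2


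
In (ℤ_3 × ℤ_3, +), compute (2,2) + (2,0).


Operation: componentwise addition mod (3, 3)
(2,2) + (2,0) = ((a₁+b₁) mod 3, (a₂+b₂) mod 3) with a = (2,2), b = (2,0)

(2,2) + (2,0) = (1,2)


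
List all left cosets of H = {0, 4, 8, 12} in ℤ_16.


H = {0, 4, 8, 12}, |H| = 4
Number of cosets = |G|/|H| = 16/4 = 4
0 + H = {0, 4, 8, 12}
1 + H = {1, 5, 9, 13}
2 + H = {2, 6, 10, 14}
3 + H = {3, 7, 11, 15}

Cosets: 0+H={0,4,8,12}; 1+H={1,5,9,13}; 2+H={2,6,10,14}; 3+H={3,7,11,15}


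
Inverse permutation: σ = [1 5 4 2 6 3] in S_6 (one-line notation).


To find σ⁻¹, swap domain and range:
σ(1) = 1 → σ⁻¹(1) = 1
σ(2) = 5 → σ⁻¹(5) = 2
σ(3) = 4 → σ⁻¹(4) = 3
σ(4) = 2 → σ⁻¹(2) = 4
σ(5) = 6 → σ⁻¹(6) = 5
σ(6) = 3 → σ⁻¹(3) = 6

σ⁻¹ = [1 4 6 3 2 5]


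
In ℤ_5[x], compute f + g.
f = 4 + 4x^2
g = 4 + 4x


Add coefficients mod 5:
x^0: 4 + 4 = 3 (mod 5)
x^1: 0 + 4 = 4 (mod 5)
x^2: 4 + 0 = 4 (mod 5)
Result: 3 + 4x + 4x^2

f + g = 3 + 4x + 4x^2


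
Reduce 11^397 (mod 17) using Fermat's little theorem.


Fermat's little theorem: if p is prime and gcd(a,p)=1, then a^(p-1) ≡ 1 (mod p)
p = 17 is prime, gcd(11,17) = 1
Reduce exponent: 397 mod 16 = 13
So 11^397 ≡ 11^13 (mod 17)
11^13 mod 17 = 7

11^397 ≡ 7 (mod 17)


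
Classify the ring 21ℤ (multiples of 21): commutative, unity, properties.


21ℤ is a commutative ring under +,× but has no multiplicative identity (1 ∉ 21ℤ); it has no zero divisors, but without unity it is not an integral domain
Commutative: Yes
Integral domain: No
Has unity: No

21ℤ (multiples of 21): Commutative=Yes, Unity=No


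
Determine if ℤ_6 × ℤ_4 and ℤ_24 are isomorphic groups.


Comparing ℤ_6 × ℤ_4 and ℤ_24:
gcd(6,4) = 2 ≠ 1. Max element order in ℤ_6×ℤ_4 is lcm(6,4) = 12 < 24, so it has no element of order 24

No, ℤ_6 × ℤ_4 ≇ ℤ_24


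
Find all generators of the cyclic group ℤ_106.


g generates ℤ_n iff gcd(g,n) = 1
Prime factors of 106: 2, 53
Generators are g ∈ {1,...,105} not divisible by any of these primes.
Generators: {1, 3, 5, 7, 9, 11, 13, 15, 17, 19, 21, 23, 25, 27, 29, 31, 33, 35, 37, 39, 41, 43, 45, 47, 49, 51, 55, 57, 59, 61, 63, 65, 67, 69, 71, 73, 75, 77, 79, 81, 83, 85, 87, 89, 91, 93, 95, 97, 99, 101, 103, 105}
Number of generators = φ(106) = 52

Generators of ℤ_106 = {1, 3, 5, 7, 9, 11, 13, 15, 17, 19, 21, 23, 25, 27, 29, 31, 33, 35, 37, 39, 41, 43, 45, 47, 49, 51, 55, 57, 59, 61, 63, 65, 67, 69, 71, 73, 75, 77, 79, 81, 83, 85, 87, 89, 91, 93, 95, 97, 99, 101, 103, 105}


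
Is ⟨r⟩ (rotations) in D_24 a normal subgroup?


H = ⟨r⟩ (rotations) in D_24
The rotation subgroup ⟨r⟩ has index 2 in D_24, so it is normal

Yes, normal subgroup


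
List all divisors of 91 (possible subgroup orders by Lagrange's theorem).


Lagrange's theorem: |H| divides |G|
|G| = 91
Divisors of 91: 1, 7, 13, 91

Possible subgroup orders: {1, 7, 13, 91}


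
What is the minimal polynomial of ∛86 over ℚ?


∛86 satisfies x³ - 86 = 0, irreducible over ℚ (no rational root; 86 is not a perfect cube)

Minimal polynomial: x³ - 86


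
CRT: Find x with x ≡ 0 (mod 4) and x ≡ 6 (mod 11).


m₁ = 4, m₂ = 11, gcd = 1, so CRT applies. M = m₁·m₂ = 44
Let M₁ = M/m₁ = 11, M₂ = M/m₂ = 4
Find y₁ ≡ M₁⁻¹ (mod m₁): 11⁻¹ ≡ 3 (mod 4)
Find y₂ ≡ M₂⁻¹ (mod m₂): 4⁻¹ ≡ 3 (mod 11)
x = a₁·M₁·y₁ + a₂·M₂·y₂ = 0·11·3 + 6·4·3 = 72
Reduce mod 44: x ≡ 28
Check: 28 mod 4 = 0 ✓, 28 mod 11 = 6 ✓

x ≡ 28 (mod 44)


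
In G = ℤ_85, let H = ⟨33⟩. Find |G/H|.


|⟨33⟩| = n / gcd(33, 85) = 85 / 1 = 85
H is normal (ℤ_85 is abelian).
|G/H| = |G| / |H| = 85 / 85 = 1

|G/H| = 1


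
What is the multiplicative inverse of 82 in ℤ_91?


Use the extended Euclidean algorithm to write 1 = 82·s + 91·t; then s mod 91 is the inverse.
Euclidean algorithm:
  82 = 0·91 + 82
  91 = 1·82 + 9
  82 = 9·9 + 1
  9 = 9·1 + 0
gcd(82,91) = 1
Back-substitution gives: 82·(10) + 91·(-9) = 1
So 82⁻¹ ≡ 10 ≡ 10 (mod 91)
Check: 82 × 10 = 820 ≡ 1 (mod 91) ✓

82⁻¹ ≡ 10 (mod 91)


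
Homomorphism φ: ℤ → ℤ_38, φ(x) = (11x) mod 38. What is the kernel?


Kernel = preimage of identity
ker(φ) = {x ∈ ℤ : 11x ≡ 0 (mod 38)}. gcd(11,38) = 1, so 11x ≡ 0 (mod 38) ⟺ x ≡ 0 (mod 38/1 = 38). Hence ker(φ) = 38ℤ

ker(φ) = 38ℤ


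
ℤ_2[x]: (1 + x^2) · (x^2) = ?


Expand and collect like terms; reduce coefficients mod 2:
x^0: 1·0 = 0 ≡ 0 (mod 2)
x^1: 1·0 + 0·0 = 0 ≡ 0 (mod 2)
x^2: 1·1 + 0·0 + 1·0 = 1 ≡ 1 (mod 2)
x^3: 0·1 + 1·0 = 0 ≡ 0 (mod 2)
x^4: 1·1 = 1 ≡ 1 (mod 2)
Result: x^2 + x^4

f · g = x^2 + x^4


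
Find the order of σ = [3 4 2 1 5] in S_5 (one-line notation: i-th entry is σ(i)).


Cycle decomposition: (1 3 2 4)
Cycle lengths: 4
Order = lcm(4) = 4

ord(σ) = 4


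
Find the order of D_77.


|D_n| = 2n (n rotations and n reflections)
|D_77| = 2×77 = 154

|D_77| = 154


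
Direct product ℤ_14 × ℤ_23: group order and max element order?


|ℤ_14 × ℤ_23| = 14 × 23 = 322
Max element order = lcm(14,23) = 322
Cyclic? Yes (gcd=1)

|ℤ_14×ℤ_23| = 322, max element order = 322


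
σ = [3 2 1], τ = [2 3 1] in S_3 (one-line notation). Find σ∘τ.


σ∘τ: apply τ first, then σ
1 →τ 2 →σ 2
2 →τ 3 →σ 1
3 →τ 1 →σ 3

σ∘τ = [2 1 3]


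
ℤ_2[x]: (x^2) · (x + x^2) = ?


Expand and collect like terms; reduce coefficients mod 2:
x^0: 0·0 = 0 ≡ 0 (mod 2)
x^1: 0·1 + 0·0 = 0 ≡ 0 (mod 2)
x^2: 0·1 + 0·1 + 1·0 = 0 ≡ 0 (mod 2)
x^3: 0·1 + 1·1 = 1 ≡ 1 (mod 2)
x^4: 1·1 = 1 ≡ 1 (mod 2)
Result: x^3 + x^4

f · g = x^3 + x^4


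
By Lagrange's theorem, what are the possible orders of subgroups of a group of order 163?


Lagrange's theorem: |H| divides |G|
|G| = 163
Divisors of 163: 1, 163

Possible subgroup orders: {1, 163}


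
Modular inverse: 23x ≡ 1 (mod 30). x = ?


Use the extended Euclidean algorithm to write 1 = 23·s + 30·t; then s mod 30 is the inverse.
Euclidean algorithm:
  23 = 0·30 + 23
  30 = 1·23 + 7
  23 = 3·7 + 2
  7 = 3·2 + 1
  2 = 2·1 + 0
gcd(23,30) = 1
Back-substitution gives: 23·(-13) + 30·(10) = 1
So 23⁻¹ ≡ -13 ≡ 17 (mod 30)
Check: 23 × 17 = 391 ≡ 1 (mod 30) ✓

23⁻¹ ≡ 17 (mod 30)


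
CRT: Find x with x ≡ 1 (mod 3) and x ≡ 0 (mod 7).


m₁ = 3, m₂ = 7, gcd = 1, so CRT applies. M = m₁·m₂ = 21
Let M₁ = M/m₁ = 7, M₂ = M/m₂ = 3
Find y₁ ≡ M₁⁻¹ (mod m₁): 7⁻¹ ≡ 1 (mod 3)
Find y₂ ≡ M₂⁻¹ (mod m₂): 3⁻¹ ≡ 5 (mod 7)
x = a₁·M₁·y₁ + a₂·M₂·y₂ = 1·7·1 + 0·3·5 = 7
Reduce mod 21: x ≡ 7
Check: 7 mod 3 = 1 ✓, 7 mod 7 = 0 ✓

x ≡ 7 (mod 21)


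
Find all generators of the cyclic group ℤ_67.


g generates ℤ_n iff gcd(g,n) = 1
Prime factors of 67: 67
Generators are g ∈ {1,...,66} not divisible by any of these primes.
Generators: {1, 2, 3, 4, 5, 6, 7, 8, 9, 10, 11, 12, 13, 14, 15, 16, 17, 18, 19, 20, 21, 22, 23, 24, 25, 26, 27, 28, 29, 30, 31, 32, 33, 34, 35, 36, 37, 38, 39, 40, 41, 42, 43, 44, 45, 46, 47, 48, 49, 50, 51, 52, 53, 54, 55, 56, 57, 58, 59, 60, 61, 62, 63, 64, 65, 66}
Number of generators = φ(67) = 66

Generators of ℤ_67 = {1, 2, 3, 4, 5, 6, 7, 8, 9, 10, 11, 12, 13, 14, 15, 16, 17, 18, 19, 20, 21, 22, 23, 24, 25, 26, 27, 28, 29, 30, 31, 32, 33, 34, 35, 36, 37, 38, 39, 40, 41, 42, 43, 44, 45, 46, 47, 48, 49, 50, 51, 52, 53, 54, 55, 56, 57, 58, 59, 60, 61, 62, 63, 64, 65, 66}


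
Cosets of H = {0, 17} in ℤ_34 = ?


H = {0, 17}, |H| = 2
Number of cosets = |G|/|H| = 34/2 = 17
0 + H = {0, 17}
1 + H = {1, 18}
2 + H = {2, 19}
3 + H = {3, 20}
4 + H = {4, 21}
5 + H = {5, 22}
6 + H = {6, 23}
7 + H = {7, 24}
8 + H = {8, 25}
9 + H = {9, 26}
10 + H = {10, 27}
11 + H = {11, 28}
12 + H = {12, 29}
13 + H = {13, 30}
14 + H = {14, 31}
15 + H = {15, 32}
16 + H = {16, 33}

Cosets: 0+H={0,17}; 1+H={1,18}; 2+H={2,19}; 3+H={3,20}; 4+H={4,21}; 5+H={5,22}; 6+H={6,23}; 7+H={7,24}; 8+H={8,25}; 9+H={9,26}; 10+H={10,27}; 11+H={11,28}; 12+H={12,29}; 13+H={13,30}; 14+H={14,31}; 15+H={15,32}; 16+H={16,33}


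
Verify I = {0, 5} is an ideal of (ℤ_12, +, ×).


Check ideal conditions for I = {0, 5} in ℤ_12:
(1) I is an additive subgroup? No
(2) For r ∈ ℤ_12 and a ∈ I: r·a ∈ I? No  [counterexample: r=2, a=5, r·a mod 12 = 10 ∉ I]

No, I is not an ideal of ℤ_12


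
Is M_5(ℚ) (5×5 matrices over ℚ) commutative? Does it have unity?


Matrix multiplication is non-commutative for n ≥ 2; the identity matrix I is the unity; singular matrices give zero divisors, so not an integral domain
Commutative: No
Integral domain: No
Has unity: Yes

M_5(ℚ) (5×5 matrices over ℚ): Commutative=No, Unity=Yes


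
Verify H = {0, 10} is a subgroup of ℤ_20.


Subgroup test for H = {0, 10} in (ℤ_20, +):
(1) 0 ∈ H? Yes
(2) Closure: for all a,b ∈ H, (a+b) mod 20 ∈ H? Yes
(3) Inverses: for all a ∈ H, -a mod 20 ∈ H? Yes

Yes, H is a subgroup of ℤ_20


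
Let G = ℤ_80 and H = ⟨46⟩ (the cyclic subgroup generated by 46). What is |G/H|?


|⟨46⟩| = n / gcd(46, 80) = 80 / 2 = 40
H is normal (ℤ_80 is abelian).
|G/H| = |G| / |H| = 80 / 40 = 2

|G/H| = 2


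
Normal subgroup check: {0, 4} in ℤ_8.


H = {0, 4} in ℤ_8
ℤ_8 is abelian; every subgroup of an abelian group is normal

Yes, normal subgroup


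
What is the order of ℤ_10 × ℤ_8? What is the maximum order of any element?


|ℤ_10 × ℤ_8| = 10 × 8 = 80
Max element order = lcm(10,8) = 40
Cyclic? No (gcd=2)

|ℤ_10×ℤ_8| = 80, max element order = 40


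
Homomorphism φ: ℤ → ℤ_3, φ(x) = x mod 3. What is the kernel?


Kernel = preimage of identity
ker(φ) = {x ∈ ℤ : x ≡ 0 (mod 3)} = 3ℤ = {0, ±3, ±6, ...}

ker(φ) = 3ℤ


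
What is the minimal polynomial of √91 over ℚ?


√91 satisfies x² - 91 = 0, irreducible over ℚ since 91 is squarefree

Minimal polynomial: x² - 91


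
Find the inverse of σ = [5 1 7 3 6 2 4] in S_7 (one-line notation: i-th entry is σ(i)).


To find σ⁻¹, swap domain and range:
σ(1) = 5 → σ⁻¹(5) = 1
σ(2) = 1 → σ⁻¹(1) = 2
σ(3) = 7 → σ⁻¹(7) = 3
σ(4) = 3 → σ⁻¹(3) = 4
σ(5) = 6 → σ⁻¹(6) = 5
σ(6) = 2 → σ⁻¹(2) = 6
σ(7) = 4 → σ⁻¹(4) = 7

σ⁻¹ = [2 6 4 7 1 5 3]


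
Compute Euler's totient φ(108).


Factor n: 108 = 2^2 × 3^3
φ(n) = n · ∏(1 - 1/p) over distinct primes p | n
φ(108) = 108 · (1 - 1/2) · (1 - 1/3) = 36

φ(108) = 36


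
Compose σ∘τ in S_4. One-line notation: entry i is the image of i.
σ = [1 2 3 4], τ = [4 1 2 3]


σ∘τ: apply τ first, then σ
1 →τ 4 →σ 4
2 →τ 1 →σ 1
3 →τ 2 →σ 2
4 →τ 3 →σ 3

σ∘τ = [4 1 2 3]


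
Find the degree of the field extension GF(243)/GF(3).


GF(243) = GF(3^5), so the extension degree is 5

[GF(243)/GF(3)] = 5


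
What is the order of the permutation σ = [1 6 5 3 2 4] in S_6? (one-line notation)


Cycle decomposition: (2 6 4 3 5)
Cycle lengths: 5
Order = lcm(5) = 5

ord(σ) = 5


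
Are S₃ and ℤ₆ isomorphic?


Comparing S₃ and ℤ₆:
S₃ is non-abelian, ℤ₆ is abelian

No, S₃ ≇ ℤ₆


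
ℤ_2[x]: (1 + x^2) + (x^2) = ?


Add coefficients mod 2:
x^0: 1 + 0 = 1 (mod 2)
x^1: 0 + 0 = 0 (mod 2)
x^2: 1 + 1 = 0 (mod 2)
Result: 1

f + g = 1


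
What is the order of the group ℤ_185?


ℤ_n has n elements.

|ℤ_185| = 185


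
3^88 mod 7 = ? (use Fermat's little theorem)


Fermat's little theorem: if p is prime and gcd(a,p)=1, then a^(p-1) ≡ 1 (mod p)
p = 7 is prime, gcd(3,7) = 1
Reduce exponent: 88 mod 6 = 4
So 3^88 ≡ 3^4 (mod 7)
3^4 mod 7 = 4

3^88 ≡ 4 (mod 7)


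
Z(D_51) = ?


Z(G) = {g ∈ G | gx = xg for all x ∈ G}
For odd n, Z(D_n) = {e}: no nontrivial rotation commutes with all reflections

Z(D_51) = {e}


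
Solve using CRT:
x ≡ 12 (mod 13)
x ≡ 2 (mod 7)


m₁ = 13, m₂ = 7, gcd = 1, so CRT applies. M = m₁·m₂ = 91
Let M₁ = M/m₁ = 7, M₂ = M/m₂ = 13
Find y₁ ≡ M₁⁻¹ (mod m₁): 7⁻¹ ≡ 2 (mod 13)
Find y₂ ≡ M₂⁻¹ (mod m₂): 13⁻¹ ≡ 6 (mod 7)
x = a₁·M₁·y₁ + a₂·M₂·y₂ = 12·7·2 + 2·13·6 = 324
Reduce mod 91: x ≡ 51
Check: 51 mod 13 = 12 ✓, 51 mod 7 = 2 ✓

x ≡ 51 (mod 91)


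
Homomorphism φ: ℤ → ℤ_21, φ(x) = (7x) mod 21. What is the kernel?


Kernel = preimage of identity
ker(φ) = {x ∈ ℤ : 7x ≡ 0 (mod 21)}. gcd(7,21) = 7, so 7x ≡ 0 (mod 21) ⟺ x ≡ 0 (mod 21/7 = 3). Hence ker(φ) = 3ℤ

ker(φ) = 3ℤ


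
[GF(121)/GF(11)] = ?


GF(121) = GF(11^2), so the extension degree is 2

[GF(121)/GF(11)] = 2


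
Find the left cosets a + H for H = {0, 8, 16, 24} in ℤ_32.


H = {0, 8, 16, 24}, |H| = 4
Number of cosets = |G|/|H| = 32/4 = 8
0 + H = {0, 8, 16, 24}
1 + H = {1, 9, 17, 25}
2 + H = {2, 10, 18, 26}
3 + H = {3, 11, 19, 27}
4 + H = {4, 12, 20, 28}
5 + H = {5, 13, 21, 29}
6 + H = {6, 14, 22, 30}
7 + H = {7, 15, 23, 31}

Cosets: 0+H={0,8,16,24}; 1+H={1,9,17,25}; 2+H={2,10,18,26}; 3+H={3,11,19,27}; 4+H={4,12,20,28}; 5+H={5,13,21,29}; 6+H={6,14,22,30}; 7+H={7,15,23,31}


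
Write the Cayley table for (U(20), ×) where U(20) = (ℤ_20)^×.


Elements: {1, 3, 7, 9, 11, 13, 17, 19}
Operation: multiplication mod 20
Entry (a, b) = (a × b) mod 20

Cayley table:
   |  1 |  3 |  7 |  9 | 11 | 13 | 17 | 19
 1 |  1 |  3 |  7 |  9 | 11 | 13 | 17 | 19
 3 |  3 |  9 |  1 |  7 | 13 | 19 | 11 | 17
 7 |  7 |  1 |  9 |  3 | 17 | 11 | 19 | 13
 9 |  9 |  7 |  3 |  1 | 19 | 17 | 13 | 11
11 | 11 | 13 | 17 | 19 |  1 |  3 |  7 |  9
13 | 13 | 19 | 11 | 17 |  3 |  9 |  1 |  7
17 | 17 | 11 | 19 | 13 |  7 |  1 |  9 |  3
19 | 19 | 17 | 13 | 11 |  9 |  7 |  3 |  1


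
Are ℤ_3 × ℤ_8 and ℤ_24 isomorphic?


Comparing ℤ_3 × ℤ_8 and ℤ_24:
gcd(3,8) = 1, so ℤ_3 × ℤ_8 ≅ ℤ_24 (CRT)

Yes, ℤ_3 × ℤ_8 ≅ ℤ_24


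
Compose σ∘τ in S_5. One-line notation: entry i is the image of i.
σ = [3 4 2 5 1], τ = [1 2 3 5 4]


σ∘τ: apply τ first, then σ
1 →τ 1 →σ 3
2 →τ 2 →σ 4
3 →τ 3 →σ 2
4 →τ 5 →σ 1
5 →τ 4 →σ 5

σ∘τ = [3 4 2 1 5]


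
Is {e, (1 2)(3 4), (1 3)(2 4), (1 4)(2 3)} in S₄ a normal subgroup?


H = {e, (1 2)(3 4), (1 3)(2 4), (1 4)(2 3)} in S₄
This is the Klein four-group V₄; it is normal in S₄ (it is a union of conjugacy classes)

Yes, normal subgroup


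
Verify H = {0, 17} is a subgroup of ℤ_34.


Subgroup test for H = {0, 17} in (ℤ_34, +):
(1) 0 ∈ H? Yes
(2) Closure: for all a,b ∈ H, (a+b) mod 34 ∈ H? Yes
(3) Inverses: for all a ∈ H, -a mod 34 ∈ H? Yes

Yes, H is a subgroup of ℤ_34


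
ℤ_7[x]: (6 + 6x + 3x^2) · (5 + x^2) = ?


Expand and collect like terms; reduce coefficients mod 7:
x^0: 6·5 = 30 ≡ 2 (mod 7)
x^1: 6·0 + 6·5 = 30 ≡ 2 (mod 7)
x^2: 6·1 + 6·0 + 3·5 = 21 ≡ 0 (mod 7)
x^3: 6·1 + 3·0 = 6 ≡ 6 (mod 7)
x^4: 3·1 = 3 ≡ 3 (mod 7)
Result: 2 + 2x + 6x^3 + 3x^4

f · g = 2 + 2x + 6x^3 + 3x^4


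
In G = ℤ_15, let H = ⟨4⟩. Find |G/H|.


|⟨4⟩| = n / gcd(4, 15) = 15 / 1 = 15
H is normal (ℤ_15 is abelian).
|G/H| = |G| / |H| = 15 / 15 = 1

|G/H| = 1


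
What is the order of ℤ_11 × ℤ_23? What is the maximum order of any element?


|ℤ_11 × ℤ_23| = 11 × 23 = 253
Max element order = lcm(11,23) = 253
Cyclic? Yes (gcd=1)

|ℤ_11×ℤ_23| = 253, max element order = 253


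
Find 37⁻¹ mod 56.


Use the extended Euclidean algorithm to write 1 = 37·s + 56·t; then s mod 56 is the inverse.
Euclidean algorithm:
  37 = 0·56 + 37
  56 = 1·37 + 19
  37 = 1·19 + 18
  19 = 1·18 + 1
  18 = 18·1 + 0
gcd(37,56) = 1
Back-substitution gives: 37·(-3) + 56·(2) = 1
So 37⁻¹ ≡ -3 ≡ 53 (mod 56)
Check: 37 × 53 = 1961 ≡ 1 (mod 56) ✓

37⁻¹ ≡ 53 (mod 56)


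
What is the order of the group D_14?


|D_n| = 2n (n rotations and n reflections)
|D_14| = 2×14 = 28

|D_14| = 28


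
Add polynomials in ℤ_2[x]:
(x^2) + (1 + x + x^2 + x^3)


Add coefficients mod 2:
x^0: 0 + 1 = 1 (mod 2)
x^1: 0 + 1 = 1 (mod 2)
x^2: 1 + 1 = 0 (mod 2)
x^3: 0 + 1 = 1 (mod 2)
Result: 1 + x + x^3

f + g = 1 + x + x^3


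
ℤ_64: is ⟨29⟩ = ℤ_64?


g generates ℤ_n iff gcd(g, n) = 1
gcd(29, 64) = 1
Since gcd = 1, 29 is a generator.

Yes, 29 generates ℤ_64


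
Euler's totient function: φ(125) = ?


Factor n: 125 = 5^3
φ(n) = n · ∏(1 - 1/p) over distinct primes p | n
φ(125) = 125 · (1 - 1/5) = 100

φ(125) = 100


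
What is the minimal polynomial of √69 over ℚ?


√69 satisfies x² - 69 = 0, irreducible over ℚ since 69 is squarefree

Minimal polynomial: x² - 69


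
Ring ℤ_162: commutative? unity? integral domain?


ℤ_162 is a commutative ring with unity 1; 162 = 2×81 is composite, so 2·81 ≡ 0 gives zero divisors (not an integral domain)
Commutative: Yes
Integral domain: No
Has unity: Yes

ℤ_162: Commutative=Yes, Unity=Yes


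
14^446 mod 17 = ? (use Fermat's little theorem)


Fermat's little theorem: if p is prime and gcd(a,p)=1, then a^(p-1) ≡ 1 (mod p)
p = 17 is prime, gcd(14,17) = 1
Reduce exponent: 446 mod 16 = 14
So 14^446 ≡ 14^14 (mod 17)
14^14 mod 17 = 2

14^446 ≡ 2 (mod 17)


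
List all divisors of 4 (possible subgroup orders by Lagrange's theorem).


Lagrange's theorem: |H| divides |G|
|G| = 4
Divisors of 4: 1, 2, 4

Possible subgroup orders: {1, 2, 4}


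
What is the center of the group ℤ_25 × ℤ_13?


Z(G) = {g ∈ G | gx = xg for all x ∈ G}
Direct product of abelian groups is abelian, so Z(G) = G

Z(ℤ_25 × ℤ_13) = ℤ_25 × ℤ_13


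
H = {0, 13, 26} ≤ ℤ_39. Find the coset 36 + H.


36 + H = {36 + h (mod 39) : h ∈ H}
36+0=36, 36+13=10, 36+26=23
36 + H = {10, 23, 36} = 10 + H

36 + H = {10, 23, 36}


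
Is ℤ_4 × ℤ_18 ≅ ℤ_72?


Comparing ℤ_4 × ℤ_18 and ℤ_72:
gcd(4,18) = 2 ≠ 1. Max element order in ℤ_4×ℤ_18 is lcm(4,18) = 36 < 72, so it has no element of order 72

No, ℤ_4 × ℤ_18 ≇ ℤ_72


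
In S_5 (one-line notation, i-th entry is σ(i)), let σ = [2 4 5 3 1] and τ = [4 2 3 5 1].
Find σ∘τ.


σ∘τ: apply τ first, then σ
1 →τ 4 →σ 3
2 →τ 2 →σ 4
3 →τ 3 →σ 5
4 →τ 5 →σ 1
5 →τ 1 →σ 2

σ∘τ = [3 4 5 1 2]


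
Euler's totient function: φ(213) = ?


Factor n: 213 = 3 × 71
φ(n) = n · ∏(1 - 1/p) over distinct primes p | n
φ(213) = 213 · (1 - 1/3) · (1 - 1/71) = 140

φ(213) = 140


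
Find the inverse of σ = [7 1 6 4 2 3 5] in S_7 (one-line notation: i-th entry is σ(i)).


To find σ⁻¹, swap domain and range:
σ(1) = 7 → σ⁻¹(7) = 1
σ(2) = 1 → σ⁻¹(1) = 2
σ(3) = 6 → σ⁻¹(6) = 3
σ(4) = 4 → σ⁻¹(4) = 4
σ(5) = 2 → σ⁻¹(2) = 5
σ(6) = 3 → σ⁻¹(3) = 6
σ(7) = 5 → σ⁻¹(5) = 7

σ⁻¹ = [2 5 6 4 7 3 1]


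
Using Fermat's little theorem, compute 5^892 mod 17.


Fermat's little theorem: if p is prime and gcd(a,p)=1, then a^(p-1) ≡ 1 (mod p)
p = 17 is prime, gcd(5,17) = 1
Reduce exponent: 892 mod 16 = 12
So 5^892 ≡ 5^12 (mod 17)
5^12 mod 17 = 4

5^892 ≡ 4 (mod 17)


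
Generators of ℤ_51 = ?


g generates ℤ_n iff gcd(g,n) = 1
Prime factors of 51: 3, 17
Generators are g ∈ {1,...,50} not divisible by any of these primes.
Generators: {1, 2, 4, 5, 7, 8, 10, 11, 13, 14, 16, 19, 20, 22, 23, 25, 26, 28, 29, 31, 32, 35, 37, 38, 40, 41, 43, 44, 46, 47, 49, 50}
Number of generators = φ(51) = 32

Generators of ℤ_51 = {1, 2, 4, 5, 7, 8, 10, 11, 13, 14, 16, 19, 20, 22, 23, 25, 26, 28, 29, 31, 32, 35, 37, 38, 40, 41, 43, 44, 46, 47, 49, 50}


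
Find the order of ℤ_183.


ℤ_n has n elements.

|ℤ_183| = 183


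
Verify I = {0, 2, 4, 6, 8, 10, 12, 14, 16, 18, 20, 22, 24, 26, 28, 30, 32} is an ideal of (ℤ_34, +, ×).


Check ideal conditions for I = {0, 2, 4, 6, 8, 10, 12, 14, 16, 18, 20, 22, 24, 26, 28, 30, 32} in ℤ_34:
(1) I is an additive subgroup? Yes
(2) For r ∈ ℤ_34 and a ∈ I: r·a ∈ I? Yes

Yes, I is an ideal of ℤ_34


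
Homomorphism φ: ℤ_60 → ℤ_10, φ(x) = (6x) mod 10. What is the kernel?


Kernel = preimage of identity
ker(φ) = {x ∈ ℤ_60 : 6x ≡ 0 (mod 10)}. Since 10 | 60, φ is well-defined. The kernel is the cyclic subgroup ⟨5⟩ of ℤ_60 (order 12), i.e. {0, 5, 10, 15, 20, 25, 30, 35, 40, 45, 50, 55}

ker(φ) = {0, 5, 10, 15, 20, 25, 30, 35, 40, 45, 50, 55}


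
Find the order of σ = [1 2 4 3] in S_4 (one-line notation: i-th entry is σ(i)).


Cycle decomposition: (3 4)
Cycle lengths: 2
Order = lcm(2) = 2

ord(σ) = 2


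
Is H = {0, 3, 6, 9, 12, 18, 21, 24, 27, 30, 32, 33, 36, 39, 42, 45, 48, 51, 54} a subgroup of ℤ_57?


Subgroup test for H = {0, 3, 6, 9, 12, 18, 21, 24, 27, 30, 32, 33, 36, 39, 42, 45, 48, 51, 54} in (ℤ_57, +):
(1) 0 ∈ H? Yes
(2) Closure: for all a,b ∈ H, (a+b) mod 57 ∈ H? No  [counterexample: 3 + 12 = 15 ∉ H]
(3) Inverses: for all a ∈ H, -a mod 57 ∈ H? No

No, H is not a subgroup of ℤ_57


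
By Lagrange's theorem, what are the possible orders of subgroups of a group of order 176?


Lagrange's theorem: |H| divides |G|
|G| = 176
Divisors of 176: 1, 2, 4, 8, 11, 16, 22, 44, 88, 176

Possible subgroup orders: {1, 2, 4, 8, 11, 16, 22, 44, 88, 176}


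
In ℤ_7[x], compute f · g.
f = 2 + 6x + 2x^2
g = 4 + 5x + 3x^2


Expand and collect like terms; reduce coefficients mod 7:
x^0: 2·4 = 8 ≡ 1 (mod 7)
x^1: 2·5 + 6·4 = 34 ≡ 6 (mod 7)
x^2: 2·3 + 6·5 + 2·4 = 44 ≡ 2 (mod 7)
x^3: 6·3 + 2·5 = 28 ≡ 0 (mod 7)
x^4: 2·3 = 6 ≡ 6 (mod 7)
Result: 1 + 6x + 2x^2 + 6x^4

f · g = 1 + 6x + 2x^2 + 6x^4


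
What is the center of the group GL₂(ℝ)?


Z(G) = {g ∈ G | gx = xg for all x ∈ G}
Only scalar multiples of the identity commute with all invertible matrices

Z(GL₂(ℝ)) = {aI : a ∈ ℝ, a ≠ 0}


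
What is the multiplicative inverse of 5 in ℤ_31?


Use the extended Euclidean algorithm to write 1 = 5·s + 31·t; then s mod 31 is the inverse.
Euclidean algorithm:
  5 = 0·31 + 5
  31 = 6·5 + 1
  5 = 5·1 + 0
gcd(5,31) = 1
Back-substitution gives: 5·(-6) + 31·(1) = 1
So 5⁻¹ ≡ -6 ≡ 25 (mod 31)
Check: 5 × 25 = 125 ≡ 1 (mod 31) ✓

5⁻¹ ≡ 25 (mod 31)


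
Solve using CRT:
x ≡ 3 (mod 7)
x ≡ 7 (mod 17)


m₁ = 7, m₂ = 17, gcd = 1, so CRT applies. M = m₁·m₂ = 119
Let M₁ = M/m₁ = 17, M₂ = M/m₂ = 7
Find y₁ ≡ M₁⁻¹ (mod m₁): 17⁻¹ ≡ 5 (mod 7)
Find y₂ ≡ M₂⁻¹ (mod m₂): 7⁻¹ ≡ 5 (mod 17)
x = a₁·M₁·y₁ + a₂·M₂·y₂ = 3·17·5 + 7·7·5 = 500
Reduce mod 119: x ≡ 24
Check: 24 mod 7 = 3 ✓, 24 mod 17 = 7 ✓

x ≡ 24 (mod 119)


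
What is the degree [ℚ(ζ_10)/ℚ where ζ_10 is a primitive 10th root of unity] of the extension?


[ℚ(ζ_n):ℚ] = deg Φ_n(x) = φ(n). Here φ(10) = 4

[ℚ(ζ_10)/ℚ where ζ_10 is a primitive 10th root of unity] = 4


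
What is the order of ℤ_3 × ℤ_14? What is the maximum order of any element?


|ℤ_3 × ℤ_14| = 3 × 14 = 42
Max element order = lcm(3,14) = 42
Cyclic? Yes (gcd=1)

|ℤ_3×ℤ_14| = 42, max element order = 42


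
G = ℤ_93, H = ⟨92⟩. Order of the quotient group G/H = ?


|⟨92⟩| = n / gcd(92, 93) = 93 / 1 = 93
H is normal (ℤ_93 is abelian).
|G/H| = |G| / |H| = 93 / 93 = 1

|G/H| = 1


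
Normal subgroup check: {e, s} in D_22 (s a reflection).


H = {e, s} in D_22 (s a reflection)
r·s·r⁻¹ = sr⁻² ≠ s for n ≥ 3, so {e, s} is not closed under conjugation

No, not a normal subgroup


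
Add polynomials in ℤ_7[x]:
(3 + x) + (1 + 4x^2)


Add coefficients mod 7:
x^0: 3 + 1 = 4 (mod 7)
x^1: 1 + 0 = 1 (mod 7)
x^2: 0 + 4 = 4 (mod 7)
Result: 4 + x + 4x^2

f + g = 4 + x + 4x^2
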